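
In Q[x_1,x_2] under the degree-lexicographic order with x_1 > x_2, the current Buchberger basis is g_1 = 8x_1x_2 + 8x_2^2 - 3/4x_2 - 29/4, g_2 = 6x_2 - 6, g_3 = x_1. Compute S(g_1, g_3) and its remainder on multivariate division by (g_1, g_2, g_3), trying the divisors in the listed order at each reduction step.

S(g_1, g_3) = x_2^2 - 3/32x_2 - 29/32; remainder on division = 0.

lcm(LM(g_1), LM(g_3)) = x_1x_2.
S = (lcm/LT(g_1))·g_1 − (lcm/LT(g_3))·g_3 = x_2^2 - 3/32x_2 - 29/32.
Reduce S modulo (g_1, g_2, g_3) in that order:
  leading term x_2^2: subtract (1/6x_2)·g_2 from x_2^2 - 3/32x_2 - 29/32 → 29/32x_2 - 29/32
  leading term x_2: subtract (29/192)·g_2 from 29/32x_2 - 29/32 → 0
The remainder is 0, so this S-polynomial contributes no new basis element.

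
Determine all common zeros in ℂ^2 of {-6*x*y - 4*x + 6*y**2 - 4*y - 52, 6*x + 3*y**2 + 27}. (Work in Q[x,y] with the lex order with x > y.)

{(-5, 1), (-79/36 - 11*sqrt(287)*I/36, -11/6 - sqrt(287)*I/6), (-79/36 + 11*sqrt(287)*I/36, -11/6 + sqrt(287)*I/6)}

Compute a lex Gröbner basis by Buchberger's algorithm.
f_1 = -6*x*y - 4*x + 6*y**2 - 4*y - 52, LT = x*y.
f_2 = 6*x + 3*y**2 + 27, LT = x.

S(f_1,f_2): lcm = x*y. S = 2/3*x - 1/2*y**3 - y**2 - 23/6*y + 26/3.
  reduce S modulo (f_1, f_2):
  remainder -1/2*y**3 - 4/3*y**2 - 23/6*y + 17/3 ≠ 0; add h_3 = -1/2*y**3 - 4/3*y**2 - 23/6*y + 17/3 to the basis.

The other S-polynomials (S(f_1,h_3), S(f_2,h_3)) all reduce to 0 modulo the current basis, so we have a Gröbner basis.
Inter-reduce: drop elements whose leading term is divisible by another's, tail-reduce, and make monic.
Reduced Gröbner basis: {x + 1/2*y**2 + 9/2, y**3 + 8/3*y**2 + 23/3*y - 34/3}.

Elimination: the polynomial y**3 + 8/3*y**2 + 23/3*y - 34/3 lies in the elimination ideal for y, so y ∈ {1, -11/6 - sqrt(287)*I/6, -11/6 + sqrt(287)*I/6}. For each such y, the remaining basis elements (now univariate) give the rest of the solution.
  y = 1: the earlier basis element becomes x + 5 = 0, giving x = -5 — point (-5, 1).
  y = -11/6 - sqrt(287)*I/6: the earlier basis element becomes x + 79/36 + 11*sqrt(287)*I/36 = 0, giving x = -79/36 - 11*sqrt(287)*I/36 — point (-79/36 - 11*sqrt(287)*I/36, -11/6 - sqrt(287)*I/6).
  y = -11/6 + sqrt(287)*I/6: the earlier basis element becomes x + 79/36 - 11*sqrt(287)*I/36 = 0, giving x = -79/36 + 11*sqrt(287)*I/36 — point (-79/36 + 11*sqrt(287)*I/36, -11/6 + sqrt(287)*I/6).
This is the nonlinear analogue of row-reducing a linear system.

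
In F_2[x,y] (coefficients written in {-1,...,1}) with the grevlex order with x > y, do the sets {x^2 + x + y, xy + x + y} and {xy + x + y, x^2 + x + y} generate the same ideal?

Equality of ideals is decidable: compute both reduced Gröbner bases (unique for the ordering) and check whether they agree.
Buchberger on the first generating set:
f_1 = x^2 + x + y, LT = x^2.
f_2 = xy + x + y, LT = xy.

S(f_1,f_2): lcm = x^2y. S = x^2 + y^2.
  reduce S modulo (f_1, f_2):
  remainder y^2 + x + y ≠ 0; add g_3 = y^2 + x + y to the basis.

The other S-polynomials (S(f_1,g_3), S(f_2,g_3)) all reduce to 0 modulo the current basis, so we have a Gröbner basis.
Inter-reduce: drop elements whose leading term is divisible by another's, tail-reduce, and make monic.
Reduced Gröbner basis: {x^2 + x + y, xy + x + y, y^2 + x + y}.

Buchberger on the second generating set:
h_1 = xy + x + y, LT = xy.
h_2 = x^2 + x + y, LT = x^2.

S(h_1,h_2): lcm = x^2y. S = x^2 + y^2.
  reduce S modulo (h_1, h_2):
  remainder y^2 + x + y ≠ 0; add k_3 = y^2 + x + y to the basis.

The other S-polynomials (S(h_1,k_3), S(h_2,k_3)) all reduce to 0 modulo the current basis, so we have a Gröbner basis.
Inter-reduce: drop elements whose leading term is divisible by another's, tail-reduce, and make monic.
Reduced Gröbner basis: {x^2 + x + y, xy + x + y, y^2 + x + y}.

These coincide, so the ideals are equal.

Yes, the ideals are equal.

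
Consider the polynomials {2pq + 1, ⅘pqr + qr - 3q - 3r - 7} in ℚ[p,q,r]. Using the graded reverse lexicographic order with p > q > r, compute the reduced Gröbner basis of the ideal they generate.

f_1 = 2pq + 1, LT = pq.
f_2 = ⅘pqr + qr - 3q - 3r - 7, LT = pqr.

S(f_1,f_2): lcm = pqr. S = -5/4qr + 15/4q + 17/4r + 35/4.
  leading term qr: no divisor's leading term divides it; move -5/4qr to the remainder.
  leading term q: no divisor's leading term divides it; move 15/4q to the remainder.
  leading term r: no divisor's leading term divides it; move 17/4r to the remainder.
  leading term 1: no divisor's leading term divides it; move 35/4 to the remainder.
  remainder -5/4qr + 15/4q + 17/4r + 35/4 ≠ 0; add g_3 = -5/4qr + 15/4q + 17/4r + 35/4 to the basis.

S(f_1,g_3): lcm = pqr. S = 3pq + 17/5pr + 7p + ½r.
  leading term pq: subtract (3/2)·f_1 from 3pq + 17/5pr + 7p + ½r → 17/5pr + 7p + ½r - 3/2
  leading term pr: no divisor's leading term divides it; move 17/5pr to the remainder.
  leading term p: no divisor's leading term divides it; move 7p to the remainder.
  leading term r: no divisor's leading term divides it; move ½r to the remainder.
  leading term 1: no divisor's leading term divides it; move -3/2 to the remainder.
  remainder 17/5pr + 7p + ½r - 3/2 ≠ 0; add g_4 = 17/5pr + 7p + ½r - 3/2 to the basis.

S(f_2,g_3): lcm = pqr. S = 3pq + 17/5pr + 5/4qr + 7p - 15/4q - 15/4r - 35/4.
  leading term pq: subtract (3/2)·f_1 from 3pq + 17/5pr + 5/4qr + 7p - 15/4q - 15/4r - 35/4 → 17/5pr + 5/4qr + 7p - 15/4q - 15/4r - 41/4
  leading term pr: subtract (1)·g_4 from 17/5pr + 5/4qr + 7p - 15/4q - 15/4r - 41/4 → 5/4qr - 15/4q - 17/4r - 35/4
  leading term qr: subtract (-1)·g_3 from 5/4qr - 15/4q - 17/4r - 35/4 → 0
  remainder 0.

S(f_1,g_4): lcm = pqr. S = -35/17pq - 5/34qr + 15/34q + ½r.
  leading term pq: subtract (-35/34)·f_1 from -35/17pq - 5/34qr + 15/34q + ½r → -5/34qr + 15/34q + ½r + 35/34
  leading term qr: subtract (2/17)·g_3 from -5/34qr + 15/34q + ½r + 35/34 → 0
  remainder 0.

S(f_2,g_4): lcm = pqr. S = -35/17pq + 75/68qr - 225/68q - 15/4r - 35/4.
  leading term pq: subtract (-35/34)·f_1 from -35/17pq + 75/68qr - 225/68q - 15/4r - 35/4 → 75/68qr - 225/68q - 15/4r - 525/68
  leading term qr: subtract (-15/17)·g_3 from 75/68qr - 225/68q - 15/4r - 525/68 → 0
  remainder 0.

S(g_3,g_4): lcm = pqr. S = -86/17pq - 17/5pr - 5/34qr - 7p + 15/34q.
  leading term pq: subtract (-43/17)·f_1 from -86/17pq - 17/5pr - 5/34qr - 7p + 15/34q → -17/5pr - 5/34qr - 7p + 15/34q + 43/17
  leading term pr: subtract (-1)·g_4 from -17/5pr - 5/34qr - 7p + 15/34q + 43/17 → -5/34qr + 15/34q + ½r + 35/34
  leading term qr: subtract (2/17)·g_3 from -5/34qr + 15/34q + ½r + 35/34 → 0
  remainder 0.

Every S-polynomial of the final basis reduces to 0, so we have a Gröbner basis.
Inter-reduce: drop elements whose leading term is divisible by another's, tail-reduce, and make monic.

G = {pq + ½, pr + 35/17p + 5/34r - 15/34, qr - 3q - 17/5r - 7}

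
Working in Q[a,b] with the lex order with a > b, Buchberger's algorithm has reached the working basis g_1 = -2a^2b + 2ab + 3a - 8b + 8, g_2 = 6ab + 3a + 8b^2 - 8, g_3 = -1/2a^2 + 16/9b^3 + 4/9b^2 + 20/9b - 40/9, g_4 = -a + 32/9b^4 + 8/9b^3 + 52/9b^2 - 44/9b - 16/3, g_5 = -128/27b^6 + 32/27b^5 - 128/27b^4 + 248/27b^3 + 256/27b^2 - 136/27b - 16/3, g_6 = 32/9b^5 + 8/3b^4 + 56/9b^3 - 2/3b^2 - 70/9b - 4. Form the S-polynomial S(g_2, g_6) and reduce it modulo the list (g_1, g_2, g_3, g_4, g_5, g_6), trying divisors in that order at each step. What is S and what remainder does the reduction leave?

S(g_2, g_6) = -1/4ab^4 - 7/4ab^3 + 3/16ab^2 + 35/16ab + 9/8a + 4/3b^6 - 4/3b^4; remainder on division = 0.

lcm(LM(g_2), LM(g_6)) = ab^5.
S = (lcm/LT(g_2))·g_2 − (lcm/LT(g_6))·g_6 = -1/4ab^4 - 7/4ab^3 + 3/16ab^2 + 35/16ab + 9/8a + 4/3b^6 - 4/3b^4.
Reduce S modulo (g_1, g_2, g_3, g_4, g_5, g_6) in that order:
  leading term ab^4: subtract (-1/24b^3)·g_2 from -1/4ab^4 - 7/4ab^3 + 3/16ab^2 + 35/16ab + 9/8a + 4/3b^6 - 4/3b^4 → -13/8ab^3 + 3/16ab^2 + 35/16ab + 9/8a + 4/3b^6 + 1/3b^5 - 4/3b^4 - 1/3b^3
  leading term ab^3: subtract (-13/48b^2)·g_2 from -13/8ab^3 + 3/16ab^2 + 35/16ab + 9/8a + 4/3b^6 + 1/3b^5 - 4/3b^4 - 1/3b^3 → ab^2 + 35/16ab + 9/8a + 4/3b^6 + 1/3b^5 + 5/6b^4 - 1/3b^3 - 13/6b^2
  leading term ab^2: subtract (1/6b)·g_2 from ab^2 + 35/16ab + 9/8a + 4/3b^6 + 1/3b^5 + 5/6b^4 - 1/3b^3 - 13/6b^2 → 27/16ab + 9/8a + 4/3b^6 + 1/3b^5 + 5/6b^4 - 5/3b^3 - 13/6b^2 + 4/3b
  leading term ab: subtract (9/32)·g_2 from 27/16ab + 9/8a + 4/3b^6 + 1/3b^5 + 5/6b^4 - 5/3b^3 - 13/6b^2 + 4/3b → 9/32a + 4/3b^6 + 1/3b^5 + 5/6b^4 - 5/3b^3 - 53/12b^2 + 4/3b + 9/4
  leading term a: subtract (-9/32)·g_4 from 9/32a + 4/3b^6 + 1/3b^5 + 5/6b^4 - 5/3b^3 - 53/12b^2 + 4/3b + 9/4 → 4/3b^6 + 1/3b^5 + 11/6b^4 - 17/12b^3 - 67/24b^2 - 1/24b + 3/4
  leading term b^6: subtract (-9/32)·g_5 from 4/3b^6 + 1/3b^5 + 11/6b^4 - 17/12b^3 - 67/24b^2 - 1/24b + 3/4 → 2/3b^5 + 1/2b^4 + 7/6b^3 - 1/8b^2 - 35/24b - 3/4
  leading term b^5: subtract (3/16)·g_6 from 2/3b^5 + 1/2b^4 + 7/6b^3 - 1/8b^2 - 35/24b - 3/4 → 0
The remainder is 0, so this S-polynomial contributes no new basis element.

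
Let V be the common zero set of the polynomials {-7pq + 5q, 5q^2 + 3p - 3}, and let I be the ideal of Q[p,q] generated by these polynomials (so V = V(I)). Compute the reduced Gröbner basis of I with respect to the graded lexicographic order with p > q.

G = {p^2 - 12/7p + 5/7, pq - 5/7q, q^2 + 3/5p - 3/5}

f_1 = -7pq + 5q, LT = pq.
f_2 = 5q^2 + 3p - 3, LT = q^2.

S(f_1,f_2): lcm = pq^2. S = -3/5p^2 - 5/7q^2 + 3/5p.
  leading term p^2: no divisor's leading term divides it; move -3/5p^2 to the remainder.
  leading term q^2: subtract (-1/7)·f_2 from -5/7q^2 + 3/5p → 36/35p - 3/7
  leading term p: no divisor's leading term divides it; move 36/35p to the remainder.
  leading term 1: no divisor's leading term divides it; move -3/7 to the remainder.
  remainder -3/5p^2 + 36/35p - 3/7 ≠ 0; add g_3 = -3/5p^2 + 36/35p - 3/7 to the basis.

The other S-polynomials (S(f_1,g_3), S(f_2,g_3)) all reduce to 0 modulo the current basis, so we have a Gröbner basis.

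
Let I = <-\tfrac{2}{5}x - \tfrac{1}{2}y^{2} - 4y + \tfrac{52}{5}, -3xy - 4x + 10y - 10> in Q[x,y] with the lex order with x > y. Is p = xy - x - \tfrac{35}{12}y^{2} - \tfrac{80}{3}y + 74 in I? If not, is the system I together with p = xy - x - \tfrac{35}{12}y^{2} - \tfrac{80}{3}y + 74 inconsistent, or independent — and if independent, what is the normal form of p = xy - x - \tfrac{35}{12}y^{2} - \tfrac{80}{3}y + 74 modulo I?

Adjoining xy - x - \tfrac{35}{12}y^{2} - \tfrac{80}{3}y + 74 makes the ideal the whole ring: the system is inconsistent.

First compute the reduced Gröbner basis of I by Buchberger's algorithm.
f_1 = -\tfrac{2}{5}x - \tfrac{1}{2}y^{2} - 4y + \tfrac{52}{5}, LT = x.
f_2 = -3xy - 4x + 10y - 10, LT = xy.

S(f_1,f_2): lcm = xy. S = -\tfrac{4}{3}x + \tfrac{5}{4}y^{3} + 10y^{2} - \tfrac{68}{3}y - \tfrac{10}{3}.
  reduce S modulo (f_1, f_2):
  remainder \tfrac{5}{4}y^{3} + \tfrac{35}{3}y^{2} - \tfrac{28}{3}y - 38 ≠ 0; add h_3 = \tfrac{5}{4}y^{3} + \tfrac{35}{3}y^{2} - \tfrac{28}{3}y - 38 to the basis.

The other S-polynomials (S(f_1,h_3), S(f_2,h_3)) all reduce to 0 modulo the current basis, so we have a Gröbner basis.
Inter-reduce: drop elements whose leading term is divisible by another's, tail-reduce, and make monic.
Reduced Gröbner basis: {x + \tfrac{5}{4}y^{2} + 10y - 26, y^{3} + \tfrac{28}{3}y^{2} - \tfrac{112}{15}y - \tfrac{152}{5}}.
Label its elements g_1 = x + \tfrac{5}{4}y^{2} + 10y - 26, g_2 = y^{3} + \tfrac{28}{3}y^{2} - \tfrac{112}{15}y - \tfrac{152}{5}.

Reduce p = xy - x - \tfrac{35}{12}y^{2} - \tfrac{80}{3}y + 74 modulo G:
  leading term xy: subtract (y)·g_1 from xy - x - \tfrac{35}{12}y^{2} - \tfrac{80}{3}y + 74 → -x - \tfrac{5}{4}y^{3} - \tfrac{155}{12}y^{2} - \tfrac{2}{3}y + 74
  leading term x: subtract (-1)·g_1 from -x - \tfrac{5}{4}y^{3} - \tfrac{155}{12}y^{2} - \tfrac{2}{3}y + 74 → -\tfrac{5}{4}y^{3} - \tfrac{35}{3}y^{2} + \tfrac{28}{3}y + 48
  leading term y^{3}: subtract (-\tfrac{5}{4})·g_2 from -\tfrac{5}{4}y^{3} - \tfrac{35}{3}y^{2} + \tfrac{28}{3}y + 48 → 10
  leading term 1: no divisor's leading term divides it; move 10 to the remainder.
  normal form = 10.
The normal form is nonzero, so p ∉ I. Since p minus its normal form lies in I, I + (p) = I + (r) where r = 10; decide whether this ideal is the whole ring.
Here r = 10 is a nonzero constant, hence a unit: 1 ∈ I + (p), the Gröbner basis of I + (p) is {1}, and the enlarged system has no common solution — adjoining p is inconsistent.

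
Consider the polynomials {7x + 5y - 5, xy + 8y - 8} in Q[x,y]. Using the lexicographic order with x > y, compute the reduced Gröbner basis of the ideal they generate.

G = {x + \tfrac{5}{7}y - \tfrac{5}{7}, y^{2} - \tfrac{61}{5}y + \tfrac{56}{5}}

f_1 = 7x + 5y - 5, LT = x.
f_2 = xy + 8y - 8, LT = xy.

S(f_1,f_2): lcm = xy. S = \tfrac{5}{7}y^{2} - \tfrac{61}{7}y + 8.
  leading term y^{2}: no divisor's leading term divides it; move \tfrac{5}{7}y^{2} to the remainder.
  leading term y: no divisor's leading term divides it; move -\tfrac{61}{7}y to the remainder.
  leading term 1: no divisor's leading term divides it; move 8 to the remainder.
  remainder \tfrac{5}{7}y^{2} - \tfrac{61}{7}y + 8 ≠ 0; add g_3 = \tfrac{5}{7}y^{2} - \tfrac{61}{7}y + 8 to the basis.

The other S-polynomials (S(f_1,g_3), S(f_2,g_3)) all reduce to 0 modulo the current basis, so we have a Gröbner basis.
Inter-reduce: drop elements whose leading term is divisible by another's, tail-reduce, and make monic.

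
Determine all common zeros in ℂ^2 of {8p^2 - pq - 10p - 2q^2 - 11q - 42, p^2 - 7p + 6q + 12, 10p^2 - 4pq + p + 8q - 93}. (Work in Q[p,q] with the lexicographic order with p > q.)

Compute a lex Gröbner basis by Buchberger's algorithm.
f_1 = 8p^2 - pq - 10p - 2q^2 - 11q - 42, LT = p^2.
f_2 = p^2 - 7p + 6q + 12, LT = p^2.
f_3 = 10p^2 - 4pq + p + 8q - 93, LT = p^2.

S(f_1,f_2): lcm = p^2. S = -1/8pq + 23/4p - 1/4q^2 - 59/8q - 69/4.
  leading term pq: no divisor's leading term divides it; move -1/8pq to the remainder.
  leading term p: no divisor's leading term divides it; move 23/4p to the remainder.
  leading term q^2: no divisor's leading term divides it; move -1/4q^2 to the remainder.
  leading term q: no divisor's leading term divides it; move -59/8q to the remainder.
  leading term 1: no divisor's leading term divides it; move -69/4 to the remainder.
  remainder -1/8pq + 23/4p - 1/4q^2 - 59/8q - 69/4 ≠ 0; add h_4 = -1/8pq + 23/4p - 1/4q^2 - 59/8q - 69/4 to the basis.

S(f_1,f_3): lcm = p^2. S = 11/40pq - 27/20p - 1/4q^2 - 87/40q + 81/20.
  leading term pq: subtract (-11/5)·h_4 from 11/40pq - 27/20p - 1/4q^2 - 87/40q + 81/20 → 113/10p - 4/5q^2 - 92/5q - 339/10
  leading term p: no divisor's leading term divides it; move 113/10p to the remainder.
  leading term q^2: no divisor's leading term divides it; move -4/5q^2 to the remainder.
  leading term q: no divisor's leading term divides it; move -92/5q to the remainder.
  leading term 1: no divisor's leading term divides it; move -339/10 to the remainder.
  remainder 113/10p - 4/5q^2 - 92/5q - 339/10 ≠ 0; add h_5 = 113/10p - 4/5q^2 - 92/5q - 339/10 to the basis.

S(f_1,h_4): lcm = p^2q. S = 46p^2 - 17/8pq^2 - 241/4pq - 138p - 1/4q^3 - 11/8q^2 - 21/4q.
  leading term p^2: subtract (23/4)·f_1 from 46p^2 - 17/8pq^2 - 241/4pq - 138p - 1/4q^3 - 11/8q^2 - 21/4q → -17/8pq^2 - 109/2pq - 161/2p - 1/4q^3 + 81/8q^2 + 58q + 483/2
  leading term pq^2: subtract (17q)·h_4 from -17/8pq^2 - 109/2pq - 161/2p - 1/4q^3 + 81/8q^2 + 58q + 483/2 → -609/4pq - 161/2p + 4q^3 + 271/2q^2 + 1405/4q + 483/2
  leading term pq: subtract (1218)·h_4 from -609/4pq - 161/2p + 4q^3 + 271/2q^2 + 1405/4q + 483/2 → -7084p + 4q^3 + 440q^2 + 9334q + 21252
  leading term p: subtract (-70840/113)·h_5 from -7084p + 4q^3 + 440q^2 + 9334q + 21252 → 4q^3 - 6952/113q^2 - 248714/113q
  leading term q^3: no divisor's leading term divides it; move 4q^3 to the remainder.
  leading term q^2: no divisor's leading term divides it; move -6952/113q^2 to the remainder.
  leading term q: no divisor's leading term divides it; move -248714/113q to the remainder.
  remainder 4q^3 - 6952/113q^2 - 248714/113q ≠ 0; add h_6 = 4q^3 - 6952/113q^2 - 248714/113q to the basis.

S(f_3,h_4): lcm = p^2q. S = 46p^2 - 12/5pq^2 - 589/10pq - 138p + 4/5q^2 - 93/10q.
  leading term p^2: subtract (23/4)·f_1 from 46p^2 - 12/5pq^2 - 589/10pq - 138p + 4/5q^2 - 93/10q → -12/5pq^2 - 1063/20pq - 161/2p + 123/10q^2 + 1079/20q + 483/2
  leading term pq^2: subtract (96/5q)·h_4 from -12/5pq^2 - 1063/20pq - 161/2p + 123/10q^2 + 1079/20q + 483/2 → -3271/20pq - 161/2p + 24/5q^3 + 1539/10q^2 + 7703/20q + 483/2
  leading term pq: subtract (6542/5)·h_4 from -3271/20pq - 161/2p + 24/5q^3 + 1539/10q^2 + 7703/20q + 483/2 → -38019/5p + 24/5q^3 + 481q^2 + 50173/5q + 114057/5
  leading term p: subtract (-76038/113)·h_5 from -38019/5p + 24/5q^3 + 481q^2 + 50173/5q + 114057/5 → 24/5q^3 - 32387/565q^2 - 1325947/565q
  leading term q^3: subtract (6/5)·h_6 from 24/5q^3 - 32387/565q^2 - 1325947/565q → 1865/113q^2 + 166337/565q
  leading term q^2: no divisor's leading term divides it; move 1865/113q^2 to the remainder.
  leading term q: no divisor's leading term divides it; move 166337/565q to the remainder.
  remainder 1865/113q^2 + 166337/565q ≠ 0; add h_7 = 1865/113q^2 + 166337/565q to the basis.

S(f_1,h_5): lcm = p^2. S = 8/113pq^2 + 1359/904pq + 7/4p - 1/4q^2 - 11/8q - 21/4.
  leading term pq^2: subtract (-64/113q)·h_4 from 8/113pq^2 + 1359/904pq + 7/4p - 1/4q^2 - 11/8q - 21/4 → 4303/904pq + 7/4p - 16/113q^3 - 2001/452q^2 - 10075/904q - 21/4
  leading term pq: subtract (-4303/113)·h_4 from 4303/904pq + 7/4p - 16/113q^3 - 2001/452q^2 - 10075/904q - 21/4 → 24940/113p - 16/113q^3 - 1576/113q^2 - 32994/113q - 74820/113
  leading term p: subtract (249400/12769)·h_5 from 24940/113p - 16/113q^3 - 1576/113q^2 - 32994/113q - 74820/113 → -16/113q^3 + 21432/12769q^2 + 860638/12769q
  leading term q^3: subtract (-4/113)·h_6 from -16/113q^3 + 21432/12769q^2 + 860638/12769q → -6376/12769q^2 - 134218/12769q
  leading term q^2: subtract (-6376/210745)·h_7 from -6376/12769q^2 - 134218/12769q → -1690426/1053725q
  leading term q: no divisor's leading term divides it; move -1690426/1053725q to the remainder.
  remainder -1690426/1053725q ≠ 0; add h_8 = -1690426/1053725q to the basis.

The other S-polynomials (S(f_2,f_3), S(f_2,h_4), S(f_2,h_5), S(f_3,h_5), S(h_4,h_5), S(f_1,h_6), S(f_2,h_6), S(f_3,h_6), S(h_4,h_6), S(h_5,h_6), S(f_1,h_7), S(f_2,h_7), S(f_3,h_7), S(h_4,h_7), S(h_5,h_7), S(h_6,h_7), S(f_1,h_8), S(f_2,h_8), S(f_3,h_8), S(h_4,h_8), S(h_5,h_8), S(h_6,h_8), S(h_7,h_8)) all reduce to 0 modulo the current basis, so we have a Gröbner basis.
Inter-reduce: drop elements whose leading term is divisible by another's, tail-reduce, and make monic.
Reduced Gröbner basis: {p - 3, q}.

The lex basis is triangular: the last element involves only q. Solving q = 0 gives q ∈ {0}; substituting each value into the earlier elements determines the remaining variables.
  q = 0: the earlier basis element becomes p - 3 = 0, giving p = 3 — point (3, 0).
Each listed point satisfies every original equation (direct substitution).

{(3, 0)}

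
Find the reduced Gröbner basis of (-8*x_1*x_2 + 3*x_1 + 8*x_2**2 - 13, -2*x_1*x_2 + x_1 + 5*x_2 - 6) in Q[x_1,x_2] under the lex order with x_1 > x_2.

f_1 = -8*x_1*x_2 + 3*x_1 + 8*x_2**2 - 13, LT = x_1*x_2.
f_2 = -2*x_1*x_2 + x_1 + 5*x_2 - 6, LT = x_1*x_2.

S(f_1,f_2): lcm = x_1*x_2. S = 1/8*x_1 - x_2**2 + 5/2*x_2 - 11/8.
  leading term x_1: no divisor's leading term divides it; move 1/8*x_1 to the remainder.
  leading term x_2**2: no divisor's leading term divides it; move -x_2**2 to the remainder.
  leading term x_2: no divisor's leading term divides it; move 5/2*x_2 to the remainder.
  leading term 1: no divisor's leading term divides it; move -11/8 to the remainder.
  remainder 1/8*x_1 - x_2**2 + 5/2*x_2 - 11/8 ≠ 0; add g_3 = 1/8*x_1 - x_2**2 + 5/2*x_2 - 11/8 to the basis.

S(f_1,g_3): lcm = x_1*x_2. S = -3/8*x_1 + 8*x_2**3 - 21*x_2**2 + 11*x_2 + 13/8.
  leading term x_1: subtract (-3)·g_3 from -3/8*x_1 + 8*x_2**3 - 21*x_2**2 + 11*x_2 + 13/8 → 8*x_2**3 - 24*x_2**2 + 37/2*x_2 - 5/2
  leading term x_2**3: no divisor's leading term divides it; move 8*x_2**3 to the remainder.
  leading term x_2**2: no divisor's leading term divides it; move -24*x_2**2 to the remainder.
  leading term x_2: no divisor's leading term divides it; move 37/2*x_2 to the remainder.
  leading term 1: no divisor's leading term divides it; move -5/2 to the remainder.
  remainder 8*x_2**3 - 24*x_2**2 + 37/2*x_2 - 5/2 ≠ 0; add g_4 = 8*x_2**3 - 24*x_2**2 + 37/2*x_2 - 5/2 to the basis.

S(f_2,g_3): lcm = x_1*x_2. S = -1/2*x_1 + 8*x_2**3 - 20*x_2**2 + 17/2*x_2 + 3.
  leading term x_1: subtract (-4)·g_3 from -1/2*x_1 + 8*x_2**3 - 20*x_2**2 + 17/2*x_2 + 3 → 8*x_2**3 - 24*x_2**2 + 37/2*x_2 - 5/2
  leading term x_2**3: subtract (1)·g_4 from 8*x_2**3 - 24*x_2**2 + 37/2*x_2 - 5/2 → 0
  remainder 0.

S(f_1,g_4): lcm = x_1*x_2**3. S = 21/8*x_1*x_2**2 - 37/16*x_1*x_2 + 5/16*x_1 - x_2**4 + 13/8*x_2**2.
  leading term x_1*x_2**2: subtract (-21/64*x_2)·f_1 from 21/8*x_1*x_2**2 - 37/16*x_1*x_2 + 5/16*x_1 - x_2**4 + 13/8*x_2**2 → -85/64*x_1*x_2 + 5/16*x_1 - x_2**4 + 21/8*x_2**3 + 13/8*x_2**2 - 273/64*x_2
  leading term x_1*x_2: subtract (85/512)·f_1 from -85/64*x_1*x_2 + 5/16*x_1 - x_2**4 + 21/8*x_2**3 + 13/8*x_2**2 - 273/64*x_2 → -95/512*x_1 - x_2**4 + 21/8*x_2**3 + 19/64*x_2**2 - 273/64*x_2 + 1105/512
  leading term x_1: subtract (-95/64)·g_3 from -95/512*x_1 - x_2**4 + 21/8*x_2**3 + 19/64*x_2**2 - 273/64*x_2 + 1105/512 → -x_2**4 + 21/8*x_2**3 - 19/16*x_2**2 - 71/128*x_2 + 15/128
  leading term x_2**4: subtract (-1/8*x_2)·g_4 from -x_2**4 + 21/8*x_2**3 - 19/16*x_2**2 - 71/128*x_2 + 15/128 → -3/8*x_2**3 + 9/8*x_2**2 - 111/128*x_2 + 15/128
  leading term x_2**3: subtract (-3/64)·g_4 from -3/8*x_2**3 + 9/8*x_2**2 - 111/128*x_2 + 15/128 → 0
  remainder 0.

S(f_2,g_4): lcm = x_1*x_2**3. S = 5/2*x_1*x_2**2 - 37/16*x_1*x_2 + 5/16*x_1 - 5/2*x_2**3 + 3*x_2**2.
  leading term x_1*x_2**2: subtract (-5/16*x_2)·f_1 from 5/2*x_1*x_2**2 - 37/16*x_1*x_2 + 5/16*x_1 - 5/2*x_2**3 + 3*x_2**2 → -11/8*x_1*x_2 + 5/16*x_1 + 3*x_2**2 - 65/16*x_2
  leading term x_1*x_2: subtract (11/64)·f_1 from -11/8*x_1*x_2 + 5/16*x_1 + 3*x_2**2 - 65/16*x_2 → -13/64*x_1 + 13/8*x_2**2 - 65/16*x_2 + 143/64
  leading term x_1: subtract (-13/8)·g_3 from -13/64*x_1 + 13/8*x_2**2 - 65/16*x_2 + 143/64 → 0
  remainder 0.

S(g_3,g_4): leading monomials are coprime, so the S-polynomial reduces to 0 (Buchberger's first criterion).
Every S-polynomial of the final basis reduces to 0, so we have a Gröbner basis.
Inter-reduce: drop elements whose leading term is divisible by another's, tail-reduce, and make monic.

G = {x_1 - 8*x_2**2 + 20*x_2 - 11, x_2**3 - 3*x_2**2 + 37/16*x_2 - 5/16}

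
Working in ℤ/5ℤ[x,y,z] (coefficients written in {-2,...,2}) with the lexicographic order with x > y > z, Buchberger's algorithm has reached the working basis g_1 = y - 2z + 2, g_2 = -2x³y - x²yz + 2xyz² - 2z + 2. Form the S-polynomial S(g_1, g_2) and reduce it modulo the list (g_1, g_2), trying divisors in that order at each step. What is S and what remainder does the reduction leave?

lcm(LM(g_1), LM(g_2)) = x³y.
S = (lcm/LT(g_1))·g_1 − (lcm/LT(g_2))·g_2 = -2x³z + 2x³ + 2x²yz + xyz² - z + 1.
Reduce S modulo (g_1, g_2) in that order:
  leading term x³z: no divisor's leading term divides it; move -2x³z to the remainder.
  leading term x³: no divisor's leading term divides it; move 2x³ to the remainder.
  leading term x²yz: subtract (2x²z)·g_1 from 2x²yz + xyz² - z + 1 → -x²z² + x²z + xyz² - z + 1
  leading term x²z²: no divisor's leading term divides it; move -x²z² to the remainder.
  leading term x²z: no divisor's leading term divides it; move x²z to the remainder.
  leading term xyz²: subtract (xz²)·g_1 from xyz² - z + 1 → 2xz³ - 2xz² - z + 1
  leading term xz³: no divisor's leading term divides it; move 2xz³ to the remainder.
  leading term xz²: no divisor's leading term divides it; move -2xz² to the remainder.
  leading term z: no divisor's leading term divides it; move -z to the remainder.
  leading term 1: no divisor's leading term divides it; move 1 to the remainder.
The remainder -2x³z + 2x³ - x²z² + x²z + 2xz³ - 2xz² - z + 1 is nonzero, so it would be added as the next basis element.

S(g_1, g_2) = -2x³z + 2x³ + 2x²yz + xyz² - z + 1; remainder on division = -2x³z + 2x³ - x²z² + x²z + 2xz³ - 2xz² - z + 1.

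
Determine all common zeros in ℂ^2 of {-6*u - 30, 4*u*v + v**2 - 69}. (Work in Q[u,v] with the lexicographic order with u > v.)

Compute a lex Gröbner basis by Buchberger's algorithm.
f_1 = -6*u - 30, LT = u.
f_2 = 4*u*v + v**2 - 69, LT = u*v.

S(f_1,f_2): lcm = u*v. S = -1/4*v**2 + 5*v + 69/4.
  reduce S modulo (f_1, f_2):
  remainder -1/4*v**2 + 5*v + 69/4 ≠ 0; add h_3 = -1/4*v**2 + 5*v + 69/4 to the basis.

The other S-polynomials (S(f_1,h_3), S(f_2,h_3)) all reduce to 0 modulo the current basis, so we have a Gröbner basis.
Inter-reduce: drop elements whose leading term is divisible by another's, tail-reduce, and make monic.
Reduced Gröbner basis: {u + 5, v**2 - 20*v - 69}.

Elimination: the polynomial v**2 - 20*v - 69 lies in the elimination ideal for v, so v ∈ {-3, 23}. For each such v, the remaining basis elements (now univariate) give the rest of the solution.
  v = -3: the earlier basis element becomes u + 5 = 0, giving u = -5 — point (-5, -3).
  v = 23: the earlier basis element becomes u + 5 = 0, giving u = -5 — point (-5, 23).
Zero-dimensionality of the ideal guarantees finitely many solutions over ℂ.

{(-5, -3), (-5, 23)}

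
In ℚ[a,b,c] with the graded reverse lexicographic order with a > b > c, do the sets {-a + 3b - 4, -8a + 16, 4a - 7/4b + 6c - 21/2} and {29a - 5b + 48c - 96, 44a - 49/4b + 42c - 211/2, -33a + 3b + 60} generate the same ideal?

Yes, the ideals are equal.

Equality of ideals is decidable: compute both reduced Gröbner bases (unique for the ordering) and check whether they agree.
Buchberger on the first generating set:
f_1 = -a + 3b - 4, LT = a.
f_2 = -8a + 16, LT = a.
f_3 = 4a - 7/4b + 6c - 21/2, LT = a.

S(f_1,f_2): lcm = a. S = -3b + 6.
  leading term b: no divisor's leading term divides it; move -3b to the remainder.
  leading term 1: no divisor's leading term divides it; move 6 to the remainder.
  remainder -3b + 6 ≠ 0; add g_4 = -3b + 6 to the basis.

S(f_1,f_3): lcm = a. S = -41/16b - 3/2c + 53/8.
  leading term b: subtract (41/48)·g_4 from -41/16b - 3/2c + 53/8 → -3/2c + 3/2
  leading term c: no divisor's leading term divides it; move -3/2c to the remainder.
  leading term 1: no divisor's leading term divides it; move 3/2 to the remainder.
  remainder -3/2c + 3/2 ≠ 0; add g_5 = -3/2c + 3/2 to the basis.

The other S-polynomials (S(f_2,f_3), S(f_1,g_4), S(f_2,g_4), S(f_3,g_4), S(f_1,g_5), S(f_2,g_5), S(f_3,g_5), S(g_4,g_5)) all reduce to 0 modulo the current basis, so we have a Gröbner basis.
Inter-reduce: drop elements whose leading term is divisible by another's, tail-reduce, and make monic.
Reduced Gröbner basis: {a - 2, b - 2, c - 1}.

Buchberger on the second generating set:
h_1 = 29a - 5b + 48c - 96, LT = a.
h_2 = 44a - 49/4b + 42c - 211/2, LT = a.
h_3 = -33a + 3b + 60, LT = a.

S(h_1,h_2): lcm = a. S = 541/5104b + 447/638c - 2329/2552.
  leading term b: no divisor's leading term divides it; move 541/5104b to the remainder.
  leading term c: no divisor's leading term divides it; move 447/638c to the remainder.
  leading term 1: no divisor's leading term divides it; move -2329/2552 to the remainder.
  remainder 541/5104b + 447/638c - 2329/2552 ≠ 0; add k_4 = 541/5104b + 447/638c - 2329/2552 to the basis.

S(h_1,h_3): lcm = a. S = -26/319b + 48/29c - 476/319.
  leading term b: subtract (-416/541)·k_4 from -26/319b + 48/29c - 476/319 → 13056/5951c - 13056/5951
  leading term c: no divisor's leading term divides it; move 13056/5951c to the remainder.
  leading term 1: no divisor's leading term divides it; move -13056/5951 to the remainder.
  remainder 13056/5951c - 13056/5951 ≠ 0; add k_5 = 13056/5951c - 13056/5951 to the basis.

The other S-polynomials (S(h_2,h_3), S(h_1,k_4), S(h_2,k_4), S(h_3,k_4), S(h_1,k_5), S(h_2,k_5), S(h_3,k_5), S(k_4,k_5)) all reduce to 0 modulo the current basis, so we have a Gröbner basis.
Inter-reduce: drop elements whose leading term is divisible by another's, tail-reduce, and make monic.
Reduced Gröbner basis: {a - 2, b - 2, c - 1}.

The two bases agree; hence the ideals are identical.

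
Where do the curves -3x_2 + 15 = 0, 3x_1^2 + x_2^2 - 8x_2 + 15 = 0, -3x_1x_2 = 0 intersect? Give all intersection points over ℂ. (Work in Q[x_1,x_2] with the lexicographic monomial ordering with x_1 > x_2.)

{(0, 5)}

Compute a lex Gröbner basis by Buchberger's algorithm.
f_1 = -3x_2 + 15, LT = x_2.
f_2 = 3x_1^2 + x_2^2 - 8x_2 + 15, LT = x_1^2.
f_3 = -3x_1x_2, LT = x_1x_2.

S(f_1,f_3): lcm = x_1x_2. S = -5x_1.
  reduce S modulo (f_1, f_2, f_3):
  remainder -5x_1 ≠ 0; add h_4 = -5x_1 to the basis.

The other S-polynomials (S(f_1,f_2), S(f_2,f_3), S(f_1,h_4), S(f_2,h_4), S(f_3,h_4)) all reduce to 0 modulo the current basis, so we have a Gröbner basis.
Inter-reduce: drop elements whose leading term is divisible by another's, tail-reduce, and make monic.
Reduced Gröbner basis: {x_1, x_2 - 5}.

Since the basis is lex-ordered, x_2 - 5 is univariate in x_2. Its roots are {5}. Back-substituting each root into the other basis elements fixes the other coordinates.
  x_2 = 5: the earlier basis element becomes x_1 = 0, giving x_1 = 0 — point (0, 5).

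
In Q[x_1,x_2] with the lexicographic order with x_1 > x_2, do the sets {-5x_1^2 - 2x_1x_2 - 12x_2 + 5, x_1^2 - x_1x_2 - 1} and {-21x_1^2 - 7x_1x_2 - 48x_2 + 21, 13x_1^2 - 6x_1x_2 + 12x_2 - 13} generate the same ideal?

Two ideals are equal iff their reduced Gröbner bases coincide (the reduced basis is unique for a fixed ordering).
Buchberger on the first generating set:
f_1 = -5x_1^2 - 2x_1x_2 - 12x_2 + 5, LT = x_1^2.
f_2 = x_1^2 - x_1x_2 - 1, LT = x_1^2.

S(f_1,f_2): lcm = x_1^2. S = 7/5x_1x_2 + 12/5x_2.
  reduce S modulo (f_1, f_2):
  remainder 7/5x_1x_2 + 12/5x_2 ≠ 0; add g_3 = 7/5x_1x_2 + 12/5x_2 to the basis.

S(f_1,g_3): lcm = x_1^2x_2. S = 2/5x_1x_2^2 - 12/7x_1x_2 + 12/5x_2^2 - x_2.
  reduce S modulo (f_1, f_2, g_3):
  remainder 12/7x_2^2 + 95/49x_2 ≠ 0; add g_4 = 12/7x_2^2 + 95/49x_2 to the basis.

The other S-polynomials (S(f_2,g_3), S(f_1,g_4), S(f_2,g_4), S(g_3,g_4)) all reduce to 0 modulo the current basis, so we have a Gröbner basis.
Inter-reduce: drop elements whose leading term is divisible by another's, tail-reduce, and make monic.
Reduced Gröbner basis: {x_1^2 + 12/7x_2 - 1, x_1x_2 + 12/7x_2, x_2^2 + 95/84x_2}.

Buchberger on the second generating set:
h_1 = -21x_1^2 - 7x_1x_2 - 48x_2 + 21, LT = x_1^2.
h_2 = 13x_1^2 - 6x_1x_2 + 12x_2 - 13, LT = x_1^2.

S(h_1,h_2): lcm = x_1^2. S = 31/39x_1x_2 + 124/91x_2.
  reduce S modulo (h_1, h_2):
  remainder 31/39x_1x_2 + 124/91x_2 ≠ 0; add k_3 = 31/39x_1x_2 + 124/91x_2 to the basis.

S(h_1,k_3): lcm = x_1^2x_2. S = 1/3x_1x_2^2 - 12/7x_1x_2 + 16/7x_2^2 - x_2.
  reduce S modulo (h_1, h_2, k_3):
  remainder 12/7x_2^2 + 95/49x_2 ≠ 0; add k_4 = 12/7x_2^2 + 95/49x_2 to the basis.

The other S-polynomials (S(h_2,k_3), S(h_1,k_4), S(h_2,k_4), S(k_3,k_4)) all reduce to 0 modulo the current basis, so we have a Gröbner basis.
Inter-reduce: drop elements whose leading term is divisible by another's, tail-reduce, and make monic.
Reduced Gröbner basis: {x_1^2 + 12/7x_2 - 1, x_1x_2 + 12/7x_2, x_2^2 + 95/84x_2}.

These coincide, so the ideals are equal.

Yes, the ideals are equal.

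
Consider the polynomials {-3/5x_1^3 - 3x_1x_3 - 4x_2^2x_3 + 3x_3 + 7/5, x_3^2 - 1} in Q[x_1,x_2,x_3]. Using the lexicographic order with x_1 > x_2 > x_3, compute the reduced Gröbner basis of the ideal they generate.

G = {x_1^3 + 5x_1x_3 + 20/3x_2^2x_3 - 5x_3 - 7/3, x_3^2 - 1}

f_1 = -3/5x_1^3 - 3x_1x_3 - 4x_2^2x_3 + 3x_3 + 7/5, LT = x_1^3.
f_2 = x_3^2 - 1, LT = x_3^2.

The S-polynomials (S(f_1,f_2)) all reduce to 0 modulo the current basis, so we have a Gröbner basis.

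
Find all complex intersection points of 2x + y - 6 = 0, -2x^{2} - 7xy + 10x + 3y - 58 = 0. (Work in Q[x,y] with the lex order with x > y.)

{(4, -2), (-5/6, 23/3)}

Compute a lex Gröbner basis by Buchberger's algorithm.
f_1 = 2x + y - 6, LT = x.
f_2 = -2x^{2} - 7xy + 10x + 3y - 58, LT = x^{2}.

S(f_1,f_2): lcm = x^{2}. S = -3xy + 2x + \tfrac{3}{2}y - 29.
  reduce S modulo (f_1, f_2):
  remainder \tfrac{3}{2}y^{2} - \tfrac{17}{2}y - 23 ≠ 0; add h_3 = \tfrac{3}{2}y^{2} - \tfrac{17}{2}y - 23 to the basis.

The other S-polynomials (S(f_1,h_3), S(f_2,h_3)) all reduce to 0 modulo the current basis, so we have a Gröbner basis.
Inter-reduce: drop elements whose leading term is divisible by another's, tail-reduce, and make monic.
Reduced Gröbner basis: {x + \tfrac{1}{2}y - 3, y^{2} - \tfrac{17}{3}y - \tfrac{46}{3}}.

From the last basis element, y^{2} - \tfrac{17}{3}y - \tfrac{46}{3} = 0, so y takes values in {-2, 23/3}. Each choice, substituted upward through the basis, yields the corresponding point(s) of the solution set.
  y = -2: the earlier basis element becomes x - 4 = 0, giving x = 4 — point (4, -2).
  y = 23/3: the earlier basis element becomes x + \tfrac{5}{6} = 0, giving x = -5/6 — point (-5/6, 23/3).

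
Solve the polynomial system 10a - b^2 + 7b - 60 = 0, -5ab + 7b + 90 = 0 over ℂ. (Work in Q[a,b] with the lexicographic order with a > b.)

{(5, 5), (19/10 - sqrt(35)*I/2, 1 + sqrt(35)*I), (19/10 + sqrt(35)*I/2, 1 - sqrt(35)*I)}

Compute a lex Gröbner basis by Buchberger's algorithm.
f_1 = 10a - b^2 + 7b - 60, LT = a.
f_2 = -5ab + 7b + 90, LT = ab.

S(f_1,f_2): lcm = ab. S = -1/10b^3 + 7/10b^2 - 23/5b + 18.
  leading term b^3: no divisor's leading term divides it; move -1/10b^3 to the remainder.
  leading term b^2: no divisor's leading term divides it; move 7/10b^2 to the remainder.
  leading term b: no divisor's leading term divides it; move -23/5b to the remainder.
  leading term 1: no divisor's leading term divides it; move 18 to the remainder.
  remainder -1/10b^3 + 7/10b^2 - 23/5b + 18 ≠ 0; add h_3 = -1/10b^3 + 7/10b^2 - 23/5b + 18 to the basis.

The other S-polynomials (S(f_1,h_3), S(f_2,h_3)) all reduce to 0 modulo the current basis, so we have a Gröbner basis.
Inter-reduce: drop elements whose leading term is divisible by another's, tail-reduce, and make monic.
Reduced Gröbner basis: {a - 1/10b^2 + 7/10b - 6, b^3 - 7b^2 + 46b - 180}.

A lex Gröbner basis eliminates variables successively. Here b^3 - 7b^2 + 46b - 180 depends only on b, with roots {5, 1 + sqrt(35)*I, 1 - sqrt(35)*I}; lifting each root through the earlier basis elements recovers the full solutions.
  b = 5: the earlier basis element becomes a - 5 = 0, giving a = 5 — point (5, 5).
  b = 1 + sqrt(35)*I: the earlier basis element becomes a - 19/10 + sqrt(35)*I/2 = 0, giving a = 19/10 - sqrt(35)*I/2 — point (19/10 - sqrt(35)*I/2, 1 + sqrt(35)*I).
  b = 1 - sqrt(35)*I: the earlier basis element becomes a - 19/10 - sqrt(35)*I/2 = 0, giving a = 19/10 + sqrt(35)*I/2 — point (19/10 + sqrt(35)*I/2, 1 - sqrt(35)*I).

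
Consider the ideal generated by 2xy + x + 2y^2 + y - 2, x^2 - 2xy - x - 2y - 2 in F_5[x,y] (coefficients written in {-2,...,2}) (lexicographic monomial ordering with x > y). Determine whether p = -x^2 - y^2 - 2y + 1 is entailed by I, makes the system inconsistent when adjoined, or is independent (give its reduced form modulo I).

Adjoining -x^2 - y^2 - 2y + 1 makes the ideal the whole ring: the system is inconsistent.

First compute the reduced Gröbner basis of I by Buchberger's algorithm.
f_1 = 2xy + x + 2y^2 + y - 2, LT = xy.
f_2 = x^2 - 2xy - x - 2y - 2, LT = x^2.

S(f_1,f_2): lcm = x^2y. S = -2x^2 - 2xy^2 - xy - x + 2y^2 + 2y.
  leading term x^2: subtract (-2)·f_2 from -2x^2 - 2xy^2 - xy - x + 2y^2 + 2y → -2xy^2 + 2x + 2y^2 - 2y + 1
  leading term xy^2: subtract (-y)·f_1 from -2xy^2 + 2x + 2y^2 - 2y + 1 → xy + 2x + 2y^3 - 2y^2 + y + 1
  leading term xy: subtract (-2)·f_1 from xy + 2x + 2y^3 - 2y^2 + y + 1 → -x + 2y^3 + 2y^2 - 2y + 2
  leading term x: no divisor's leading term divides it; move -x to the remainder.
  leading term y^3: no divisor's leading term divides it; move 2y^3 to the remainder.
  leading term y^2: no divisor's leading term divides it; move 2y^2 to the remainder.
  leading term y: no divisor's leading term divides it; move -2y to the remainder.
  leading term 1: no divisor's leading term divides it; move 2 to the remainder.
  remainder -x + 2y^3 + 2y^2 - 2y + 2 ≠ 0; add h_3 = -x + 2y^3 + 2y^2 - 2y + 2 to the basis.

S(f_1,h_3): lcm = xy. S = -2x + 2y^4 + 2y^3 - y^2 - 1.
  leading term x: subtract (2)·h_3 from -2x + 2y^4 + 2y^3 - y^2 - 1 → 2y^4 - 2y^3 - y
  leading term y^4: no divisor's leading term divides it; move 2y^4 to the remainder.
  leading term y^3: no divisor's leading term divides it; move -2y^3 to the remainder.
  leading term y: no divisor's leading term divides it; move -y to the remainder.
  remainder 2y^4 - 2y^3 - y ≠ 0; add h_4 = 2y^4 - 2y^3 - y to the basis.

The other S-polynomials (S(f_2,h_3), S(f_1,h_4), S(f_2,h_4), S(h_3,h_4)) all reduce to 0 modulo the current basis, so we have a Gröbner basis.
Inter-reduce: drop elements whose leading term is divisible by another's, tail-reduce, and make monic.
Reduced Gröbner basis: {x - 2y^3 - 2y^2 + 2y - 2, y^4 - y^3 + 2y}.
Label its elements g_1 = x - 2y^3 - 2y^2 + 2y - 2, g_2 = y^4 - y^3 + 2y.

Reduce p = -x^2 - y^2 - 2y + 1 modulo G:
  leading term x^2: subtract (-x)·g_1 from -x^2 - y^2 - 2y + 1 → -2xy^3 - 2xy^2 + 2xy - 2x - y^2 - 2y + 1
  leading term xy^3: subtract (-2y^3)·g_1 from -2xy^3 - 2xy^2 + 2xy - 2x - y^2 - 2y + 1 → -2xy^2 + 2xy - 2x + y^6 + y^5 - y^4 + y^3 - y^2 - 2y + 1
  leading term xy^2: subtract (-2y^2)·g_1 from -2xy^2 + 2xy - 2x + y^6 + y^5 - y^4 + y^3 - y^2 - 2y + 1 → 2xy - 2x + y^6 + 2y^5 - 2y + 1
  leading term xy: subtract (2y)·g_1 from 2xy - 2x + y^6 + 2y^5 - 2y + 1 → -2x + y^6 + 2y^5 - y^4 - y^3 + y^2 + 2y + 1
  leading term x: subtract (-2)·g_1 from -2x + y^6 + 2y^5 - y^4 - y^3 + y^2 + 2y + 1 → y^6 + 2y^5 - y^4 + 2y^2 + y + 2
  leading term y^6: subtract (y^2)·g_2 from y^6 + 2y^5 - y^4 + 2y^2 + y + 2 → -2y^5 - y^4 - 2y^3 + 2y^2 + y + 2
  leading term y^5: subtract (-2y)·g_2 from -2y^5 - y^4 - 2y^3 + 2y^2 + y + 2 → 2y^4 - 2y^3 + y^2 + y + 2
  leading term y^4: subtract (2)·g_2 from 2y^4 - 2y^3 + y^2 + y + 2 → y^2 + 2y + 2
  leading term y^2: no divisor's leading term divides it; move y^2 to the remainder.
  leading term y: no divisor's leading term divides it; move 2y to the remainder.
  leading term 1: no divisor's leading term divides it; move 2 to the remainder.
  normal form = y^2 + 2y + 2.
The normal form is nonzero, so p ∉ I. Since p minus its normal form lies in I, I + (p) = I + (r) where r = y^2 + 2y + 2; decide whether this ideal is the whole ring.
Run Buchberger on G together with r (pairs among the g_i already reduce to 0 since G is a Gröbner basis):
g_1 = x - 2y^3 - 2y^2 + 2y - 2, LT = x.
g_2 = y^4 - y^3 + 2y, LT = y^4.
r = y^2 + 2y + 2, LT = y^2.

S(g_2,r): lcm = y^4. S = 2y^3 - 2y^2 + 2y.
  leading term y^3: subtract (2y)·r from 2y^3 - 2y^2 + 2y → -y^2 - 2y
  leading term y^2: subtract (-1)·r from -y^2 - 2y → 2
  leading term 1: no divisor's leading term divides it; move 2 to the remainder.
  remainder 2 ≠ 0; add m_4 = 2 to the basis.

The other S-polynomials (S(g_1,g_2), S(g_1,r), S(g_1,m_4), S(g_2,m_4), S(r,m_4)) all reduce to 0 modulo the current basis, so we have a Gröbner basis.
Inter-reduce: drop elements whose leading term is divisible by another's, tail-reduce, and make monic.
Reduced Gröbner basis: {1}.
The reduced Gröbner basis of I + (p) is {1}: the ideal is the whole ring, so the enlarged system has no common solution — adjoining p is inconsistent.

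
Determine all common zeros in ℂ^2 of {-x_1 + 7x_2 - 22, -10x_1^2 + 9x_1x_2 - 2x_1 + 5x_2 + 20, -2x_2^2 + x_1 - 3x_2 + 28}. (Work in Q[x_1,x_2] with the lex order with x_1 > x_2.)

{(-1, 3)}

Compute a lex Gröbner basis by Buchberger's algorithm.
f_1 = -x_1 + 7x_2 - 22, LT = x_1.
f_2 = -10x_1^2 + 9x_1x_2 - 2x_1 + 5x_2 + 20, LT = x_1^2.
f_3 = x_1 - 2x_2^2 - 3x_2 + 28, LT = x_1.

S(f_1,f_2): lcm = x_1^2. S = -61/10x_1x_2 + 109/5x_1 + 1/2x_2 + 2.
  leading term x_1x_2: subtract (61/10x_2)·f_1 from -61/10x_1x_2 + 109/5x_1 + 1/2x_2 + 2 → 109/5x_1 - 427/10x_2^2 + 1347/10x_2 + 2
  leading term x_1: subtract (-109/5)·f_1 from 109/5x_1 - 427/10x_2^2 + 1347/10x_2 + 2 → -427/10x_2^2 + 2873/10x_2 - 2388/5
  leading term x_2^2: no divisor's leading term divides it; move -427/10x_2^2 to the remainder.
  leading term x_2: no divisor's leading term divides it; move 2873/10x_2 to the remainder.
  leading term 1: no divisor's leading term divides it; move -2388/5 to the remainder.
  remainder -427/10x_2^2 + 2873/10x_2 - 2388/5 ≠ 0; add h_4 = -427/10x_2^2 + 2873/10x_2 - 2388/5 to the basis.

S(f_1,f_3): lcm = x_1. S = 2x_2^2 - 4x_2 - 6.
  leading term x_2^2: subtract (-20/427)·h_4 from 2x_2^2 - 4x_2 - 6 → 4038/427x_2 - 12114/427
  leading term x_2: no divisor's leading term divides it; move 4038/427x_2 to the remainder.
  leading term 1: no divisor's leading term divides it; move -12114/427 to the remainder.
  remainder 4038/427x_2 - 12114/427 ≠ 0; add h_5 = 4038/427x_2 - 12114/427 to the basis.

S(f_2,f_3): lcm = x_1^2. S = 2x_1x_2^2 + 21/10x_1x_2 - 139/5x_1 - 1/2x_2 - 2.
  leading term x_1x_2^2: subtract (-2x_2^2)·f_1 from 2x_1x_2^2 + 21/10x_1x_2 - 139/5x_1 - 1/2x_2 - 2 → 21/10x_1x_2 - 139/5x_1 + 14x_2^3 - 44x_2^2 - 1/2x_2 - 2
  leading term x_1x_2: subtract (-21/10x_2)·f_1 from 21/10x_1x_2 - 139/5x_1 + 14x_2^3 - 44x_2^2 - 1/2x_2 - 2 → -139/5x_1 + 14x_2^3 - 293/10x_2^2 - 467/10x_2 - 2
  leading term x_1: subtract (139/5)·f_1 from -139/5x_1 + 14x_2^3 - 293/10x_2^2 - 467/10x_2 - 2 → 14x_2^3 - 293/10x_2^2 - 2413/10x_2 + 3048/5
  leading term x_2^3: subtract (-20/61x_2)·h_4 from 14x_2^3 - 293/10x_2^2 - 2413/10x_2 + 3048/5 → 39587/610x_2^2 - 242713/610x_2 + 3048/5
  leading term x_2^2: subtract (-39587/26047)·h_4 from 39587/610x_2^2 - 242713/610x_2 + 3048/5 → 1009500/26047x_2 - 3028500/26047
  leading term x_2: subtract (250/61)·h_5 from 1009500/26047x_2 - 3028500/26047 → 0
  remainder 0.

S(f_1,h_4): leading monomials are coprime, so the S-polynomial reduces to 0 (Buchberger's first criterion).
S(f_2,h_4): leading monomials are coprime, so the S-polynomial reduces to 0 (Buchberger's first criterion).
S(f_3,h_4): leading monomials are coprime, so the S-polynomial reduces to 0 (Buchberger's first criterion).
S(f_1,h_5): leading monomials are coprime, so the S-polynomial reduces to 0 (Buchberger's first criterion).
S(f_2,h_5): leading monomials are coprime, so the S-polynomial reduces to 0 (Buchberger's first criterion).
S(f_3,h_5): leading monomials are coprime, so the S-polynomial reduces to 0 (Buchberger's first criterion).
S(h_4,h_5): lcm = x_2^2. S = -1592/427x_2 + 4776/427.
  leading term x_2: subtract (-796/2019)·h_5 from -1592/427x_2 + 4776/427 → 0
  remainder 0.

Every S-polynomial of the final basis reduces to 0, so we have a Gröbner basis.
Inter-reduce: drop elements whose leading term is divisible by another's, tail-reduce, and make monic.
Reduced Gröbner basis: {x_1 + 1, x_2 - 3}.

Since the basis is lex-ordered, x_2 - 3 is univariate in x_2. Its roots are {3}. Back-substituting each root into the other basis elements fixes the other coordinates.
  x_2 = 3: the earlier basis element becomes x_1 + 1 = 0, giving x_1 = -1 — point (-1, 3).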